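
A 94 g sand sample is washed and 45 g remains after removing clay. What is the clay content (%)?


Formula: Clay% = (W_total - W_washed) / W_total * 100
Clay mass = 94 - 45 = 49 g
Clay% = 49 / 94 * 100 = 52.1277%

Answer: 52.1277%


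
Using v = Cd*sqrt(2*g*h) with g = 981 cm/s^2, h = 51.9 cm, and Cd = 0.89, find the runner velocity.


Formula: v = Cd * sqrt(2 * g * h)  (Torricelli with discharge coefficient)
2*g*h = 2 * 981 * 51.9 = 101827.8 cm^2/s^2
sqrt(101827.8) = 319.10469 cm/s
v = 0.89 * 319.10469 = 284.0032 cm/s

Answer: 284.0032 cm/s


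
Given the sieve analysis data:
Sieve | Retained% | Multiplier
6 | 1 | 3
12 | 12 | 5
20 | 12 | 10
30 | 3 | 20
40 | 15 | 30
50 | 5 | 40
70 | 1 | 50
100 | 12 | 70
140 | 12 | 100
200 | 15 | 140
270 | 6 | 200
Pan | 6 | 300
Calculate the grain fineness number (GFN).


Formula: GFN = sum(pct * multiplier) / sum(pct)
sum(pct * multiplier) = 8083
sum(pct) = 100
GFN = 8083 / 100 = 80.83


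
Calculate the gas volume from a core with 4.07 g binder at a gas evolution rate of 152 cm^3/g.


Formula: V_gas = W_binder * gas_evolution_rate
V = 4.07 g * 152 cm^3/g = 618.6400 cm^3

Final answer: 618.6400 cm^3


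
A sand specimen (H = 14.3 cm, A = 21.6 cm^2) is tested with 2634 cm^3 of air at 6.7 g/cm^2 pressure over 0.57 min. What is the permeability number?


Formula: Permeability Number P = (V * H) / (p * A * t)
Numerator: V * H = 2634 * 14.3 = 37666.2
Denominator: p * A * t = 6.7 * 21.6 * 0.57 = 82.4904
P = 37666.2 / 82.4904 = 456.6131

Answer: 456.6131


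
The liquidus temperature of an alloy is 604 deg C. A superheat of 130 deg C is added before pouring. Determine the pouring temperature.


Formula: T_pour = T_melt + Superheat
T_pour = 604 + 130 = 734 deg C


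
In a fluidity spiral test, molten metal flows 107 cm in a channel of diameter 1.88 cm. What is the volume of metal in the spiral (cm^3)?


Formula: V = pi * (d/2)^2 * L  (cylinder volume)
Radius = 1.88/2 = 0.94 cm
V = pi * 0.94^2 * 107 = 297.0225 cm^3

297.0225 cm^3


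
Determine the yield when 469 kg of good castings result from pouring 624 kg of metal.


Formula: Casting Yield = (W_good / W_total) * 100
Yield = (469 kg / 624 kg) * 100 = 75.1603%


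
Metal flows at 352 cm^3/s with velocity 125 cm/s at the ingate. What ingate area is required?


Formula: A_ingate = Q / v  (continuity equation)
A = 352 cm^3/s / 125 cm/s = 2.8160 cm^2

Final answer: 2.8160 cm^2


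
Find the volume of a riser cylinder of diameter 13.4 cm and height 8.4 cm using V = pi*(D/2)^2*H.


Formula: V = pi * (D/2)^2 * H  (cylinder volume)
Radius = D/2 = 13.4/2 = 6.7 cm
V = pi * 6.7^2 * 8.4 = 1184.6192 cm^3

Final answer: 1184.6192 cm^3


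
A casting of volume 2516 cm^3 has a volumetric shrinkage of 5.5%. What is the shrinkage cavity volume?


Formula: V_shrink = V_casting * shrinkage_pct / 100
V_shrink = 2516 cm^3 * 5.5 / 100 = 138.3800 cm^3

138.3800 cm^3


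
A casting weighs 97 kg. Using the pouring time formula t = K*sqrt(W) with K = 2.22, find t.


Formula: t = K * sqrt(W)
sqrt(W) = sqrt(97) = 9.84886
t = 2.22 * 9.84886 = 21.8645 s

21.8645 s


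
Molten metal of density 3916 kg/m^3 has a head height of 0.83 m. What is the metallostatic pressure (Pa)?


Formula: P = rho * g * h
rho * g = 3916 * 9.81 = 38415.96 N/m^3
P = 38415.96 * 0.83 = 31885.2468 Pa


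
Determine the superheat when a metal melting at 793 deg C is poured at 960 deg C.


Formula: Superheat = T_pour - T_melt
Superheat = 960 - 793 = 167 deg C

Answer: 167 deg C


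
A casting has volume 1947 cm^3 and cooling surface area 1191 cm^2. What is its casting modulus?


Formula: Casting Modulus M = V / A
M = 1947 cm^3 / 1191 cm^2 = 1.6348 cm


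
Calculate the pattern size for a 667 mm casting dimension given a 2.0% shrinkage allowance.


Formula: L_pattern = L_casting * (1 + shrinkage_rate/100)
Shrinkage factor = 1 + 2.0/100 = 1.02
L_pattern = 667 mm * 1.02 = 680.3400 mm

680.3400 mm


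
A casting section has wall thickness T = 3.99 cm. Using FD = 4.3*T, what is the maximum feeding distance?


Formula: FD = 4.3 * T  (riser feeding-distance rule)
FD = 4.3 * 3.99 cm = 17.1570 cm

Answer: 17.1570 cm


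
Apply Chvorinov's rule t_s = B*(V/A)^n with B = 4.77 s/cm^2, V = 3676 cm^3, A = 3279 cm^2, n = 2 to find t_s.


Formula: t_s = B * (V/A)^n  (Chvorinov's rule, n=2)
Modulus M = V/A = 3676/3279 = 1.121073 cm
M^2 = 1.121073^2 = 1.256805 cm^2
t_s = 4.77 * 1.256805 = 5.9950 s

Answer: 5.9950 s


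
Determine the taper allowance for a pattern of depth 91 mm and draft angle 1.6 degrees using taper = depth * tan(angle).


Formula: taper = depth * tan(draft_angle)
tan(1.6 deg) = 0.0279325
taper = 91 mm * 0.0279325 = 2.5419 mm

2.5419 mm


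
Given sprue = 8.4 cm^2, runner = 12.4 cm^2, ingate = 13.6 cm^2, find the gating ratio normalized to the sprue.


Sprue:Runner:Ingate = 1 : 12.4/8.4 : 13.6/8.4 = 1:1.48:1.62

1:1.48:1.62


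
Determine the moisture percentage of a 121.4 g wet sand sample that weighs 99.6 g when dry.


Formula: MC = (W_wet - W_dry) / W_wet * 100
Water mass = 121.4 - 99.6 = 21.8 g
MC = 21.8 / 121.4 * 100 = 17.9572%

17.9572%


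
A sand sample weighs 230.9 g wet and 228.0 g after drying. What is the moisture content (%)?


Formula: MC = (W_wet - W_dry) / W_wet * 100
Water mass = 230.9 - 228.0 = 2.9 g
MC = 2.9 / 230.9 * 100 = 1.2560%

Answer: 1.2560%


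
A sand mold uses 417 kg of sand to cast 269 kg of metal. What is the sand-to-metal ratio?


Formula: Sand-to-Metal Ratio = W_sand / W_metal
Ratio = 417 kg / 269 kg = 1.5502

1.5502


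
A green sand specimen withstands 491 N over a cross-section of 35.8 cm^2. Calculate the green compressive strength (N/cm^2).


Formula: Compressive Strength = Force / Area
Strength = 491 N / 35.8 cm^2 = 13.7151 N/cm^2

Final answer: 13.7151 N/cm^2


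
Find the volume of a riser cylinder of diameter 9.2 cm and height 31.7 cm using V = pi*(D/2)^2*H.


Formula: V = pi * (D/2)^2 * H  (cylinder volume)
Radius = D/2 = 9.2/2 = 4.6 cm
V = pi * 4.6^2 * 31.7 = 2107.2924 cm^3

Answer: 2107.2924 cm^3


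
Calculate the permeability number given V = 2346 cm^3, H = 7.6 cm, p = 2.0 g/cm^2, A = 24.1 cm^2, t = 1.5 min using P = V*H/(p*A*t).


Formula: Permeability Number P = (V * H) / (p * A * t)
Numerator: V * H = 2346 * 7.6 = 17829.6
Denominator: p * A * t = 2.0 * 24.1 * 1.5 = 72.3
P = 17829.6 / 72.3 = 246.6058


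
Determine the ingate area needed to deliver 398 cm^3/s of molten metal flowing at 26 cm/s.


Formula: A_ingate = Q / v  (continuity equation)
A = 398 cm^3/s / 26 cm/s = 15.3077 cm^2

15.3077 cm^2


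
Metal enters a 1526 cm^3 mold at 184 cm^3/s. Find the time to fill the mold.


Formula: t_fill = V_mold / Q_flow
t = 1526 cm^3 / 184 cm^3/s = 8.2935 s


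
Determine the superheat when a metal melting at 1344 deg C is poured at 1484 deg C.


Formula: Superheat = T_pour - T_melt
Superheat = 1484 - 1344 = 140 deg C


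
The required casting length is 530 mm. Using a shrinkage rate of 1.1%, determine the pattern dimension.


Formula: L_pattern = L_casting * (1 + shrinkage_rate/100)
Shrinkage factor = 1 + 1.1/100 = 1.011
L_pattern = 530 mm * 1.011 = 535.8300 mm


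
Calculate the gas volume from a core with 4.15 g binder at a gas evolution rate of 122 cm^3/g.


Formula: V_gas = W_binder * gas_evolution_rate
V = 4.15 g * 122 cm^3/g = 506.3000 cm^3

Final answer: 506.3000 cm^3


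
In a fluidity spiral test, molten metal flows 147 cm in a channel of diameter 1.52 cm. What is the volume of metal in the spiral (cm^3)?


Formula: V = pi * (d/2)^2 * L  (cylinder volume)
Radius = 1.52/2 = 0.76 cm
V = pi * 0.76^2 * 147 = 266.7438 cm^3


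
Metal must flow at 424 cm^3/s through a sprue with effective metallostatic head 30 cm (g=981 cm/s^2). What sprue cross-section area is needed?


Formula: v = sqrt(2*g*h), A = Q/v
Velocity: v = sqrt(2 * 981 * 30) = sqrt(58860) = 242.6108 cm/s
Sprue area: A = Q / v = 424 / 242.6108 = 1.7477 cm^2

Answer: 1.7477 cm^2


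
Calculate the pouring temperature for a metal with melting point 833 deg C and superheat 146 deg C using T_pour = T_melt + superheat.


Formula: T_pour = T_melt + Superheat
T_pour = 833 + 146 = 979 deg C


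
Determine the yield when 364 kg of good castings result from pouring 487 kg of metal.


Formula: Casting Yield = (W_good / W_total) * 100
Yield = (364 kg / 487 kg) * 100 = 74.7433%

Answer: 74.7433%


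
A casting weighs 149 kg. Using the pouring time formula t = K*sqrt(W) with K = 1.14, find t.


Formula: t = K * sqrt(W)
sqrt(W) = sqrt(149) = 12.20656
t = 1.14 * 12.20656 = 13.9155 s

13.9155 s


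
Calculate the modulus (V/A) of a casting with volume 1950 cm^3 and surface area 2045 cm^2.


Formula: Casting Modulus M = V / A
M = 1950 cm^3 / 2045 cm^2 = 0.9535 cm

Final answer: 0.9535 cm


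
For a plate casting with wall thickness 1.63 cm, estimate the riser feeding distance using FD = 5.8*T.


Formula: FD = 5.8 * T  (riser feeding-distance rule)
FD = 5.8 * 1.63 cm = 9.4540 cm

9.4540 cm


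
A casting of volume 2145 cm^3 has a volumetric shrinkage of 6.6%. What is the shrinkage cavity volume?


Formula: V_shrink = V_casting * shrinkage_pct / 100
V_shrink = 2145 cm^3 * 6.6 / 100 = 141.5700 cm^3


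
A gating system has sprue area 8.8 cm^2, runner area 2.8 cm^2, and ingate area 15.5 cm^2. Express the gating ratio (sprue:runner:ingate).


Sprue:Runner:Ingate = 1 : 2.8/8.8 : 15.5/8.8 = 1:0.32:1.76

Answer: 1:0.32:1.76


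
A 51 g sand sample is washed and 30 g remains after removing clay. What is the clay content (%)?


Formula: Clay% = (W_total - W_washed) / W_total * 100
Clay mass = 51 - 30 = 21 g
Clay% = 21 / 51 * 100 = 41.1765%


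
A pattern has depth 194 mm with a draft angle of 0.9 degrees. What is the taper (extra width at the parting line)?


Formula: taper = depth * tan(draft_angle)
tan(0.9 deg) = 0.0157093
taper = 194 mm * 0.0157093 = 3.0476 mm

Answer: 3.0476 mm


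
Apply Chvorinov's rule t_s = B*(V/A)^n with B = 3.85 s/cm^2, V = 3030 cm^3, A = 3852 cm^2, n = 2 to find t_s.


Formula: t_s = B * (V/A)^n  (Chvorinov's rule, n=2)
Modulus M = V/A = 3030/3852 = 0.786604 cm
M^2 = 0.786604^2 = 0.618746 cm^2
t_s = 3.85 * 0.618746 = 2.3822 s

Final answer: 2.3822 s


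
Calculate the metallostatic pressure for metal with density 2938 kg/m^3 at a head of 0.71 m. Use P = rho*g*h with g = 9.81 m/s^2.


Formula: P = rho * g * h
rho * g = 2938 * 9.81 = 28821.78 N/m^3
P = 28821.78 * 0.71 = 20463.4638 Pa

20463.4638 Pa


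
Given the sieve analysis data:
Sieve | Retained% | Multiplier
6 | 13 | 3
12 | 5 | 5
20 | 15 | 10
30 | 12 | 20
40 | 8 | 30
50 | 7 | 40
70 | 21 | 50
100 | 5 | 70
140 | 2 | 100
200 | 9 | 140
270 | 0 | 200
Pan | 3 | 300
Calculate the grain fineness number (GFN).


Formula: GFN = sum(pct * multiplier) / sum(pct)
sum(pct * multiplier) = 4734
sum(pct) = 100
GFN = 4734 / 100 = 47.34


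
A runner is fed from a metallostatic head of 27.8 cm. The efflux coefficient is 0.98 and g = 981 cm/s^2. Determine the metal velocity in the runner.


Formula: v = Cd * sqrt(2 * g * h)  (Torricelli with discharge coefficient)
2*g*h = 2 * 981 * 27.8 = 54543.6 cm^2/s^2
sqrt(54543.6) = 233.54571 cm/s
v = 0.98 * 233.54571 = 228.8748 cm/s

Final answer: 228.8748 cm/s


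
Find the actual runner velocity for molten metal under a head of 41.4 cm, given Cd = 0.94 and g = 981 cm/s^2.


Formula: v = Cd * sqrt(2 * g * h)  (Torricelli with discharge coefficient)
2*g*h = 2 * 981 * 41.4 = 81226.8 cm^2/s^2
sqrt(81226.8) = 285.00316 cm/s
v = 0.94 * 285.00316 = 267.9030 cm/s

Final answer: 267.9030 cm/s


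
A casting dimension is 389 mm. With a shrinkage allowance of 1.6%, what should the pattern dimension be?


Formula: L_pattern = L_casting * (1 + shrinkage_rate/100)
Shrinkage factor = 1 + 1.6/100 = 1.016
L_pattern = 389 mm * 1.016 = 395.2240 mm

Answer: 395.2240 mm


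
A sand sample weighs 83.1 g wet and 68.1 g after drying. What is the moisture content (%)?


Formula: MC = (W_wet - W_dry) / W_wet * 100
Water mass = 83.1 - 68.1 = 15.0 g
MC = 15.0 / 83.1 * 100 = 18.0505%

Final answer: 18.0505%


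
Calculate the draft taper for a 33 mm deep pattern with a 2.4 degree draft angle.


Formula: taper = depth * tan(draft_angle)
tan(2.4 deg) = 0.0419124
taper = 33 mm * 0.0419124 = 1.3831 mm

1.3831 mm


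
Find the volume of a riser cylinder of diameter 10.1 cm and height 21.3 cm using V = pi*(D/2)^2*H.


Formula: V = pi * (D/2)^2 * H  (cylinder volume)
Radius = D/2 = 10.1/2 = 5.05 cm
V = pi * 5.05^2 * 21.3 = 1706.5233 cm^3


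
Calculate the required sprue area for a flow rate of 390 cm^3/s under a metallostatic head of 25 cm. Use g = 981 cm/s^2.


Formula: v = sqrt(2*g*h), A = Q/v
Velocity: v = sqrt(2 * 981 * 25) = sqrt(49050) = 221.4723 cm/s
Sprue area: A = Q / v = 390 / 221.4723 = 1.7609 cm^2


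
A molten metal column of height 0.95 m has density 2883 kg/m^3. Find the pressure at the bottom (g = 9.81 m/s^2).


Formula: P = rho * g * h
rho * g = 2883 * 9.81 = 28282.23 N/m^3
P = 28282.23 * 0.95 = 26868.1185 Pa

Answer: 26868.1185 Pa


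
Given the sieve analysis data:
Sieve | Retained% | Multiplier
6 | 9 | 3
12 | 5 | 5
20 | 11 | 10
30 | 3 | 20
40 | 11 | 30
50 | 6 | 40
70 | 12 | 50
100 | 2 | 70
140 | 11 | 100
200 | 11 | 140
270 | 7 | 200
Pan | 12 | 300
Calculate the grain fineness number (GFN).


Formula: GFN = sum(pct * multiplier) / sum(pct)
sum(pct * multiplier) = 9172
sum(pct) = 100
GFN = 9172 / 100 = 91.72

Answer: 91.72


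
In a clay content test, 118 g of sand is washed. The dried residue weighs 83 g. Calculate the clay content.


Formula: Clay% = (W_total - W_washed) / W_total * 100
Clay mass = 118 - 83 = 35 g
Clay% = 35 / 118 * 100 = 29.6610%


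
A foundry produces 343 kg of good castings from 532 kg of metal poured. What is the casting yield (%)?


Formula: Casting Yield = (W_good / W_total) * 100
Yield = (343 kg / 532 kg) * 100 = 64.4737%

Answer: 64.4737%


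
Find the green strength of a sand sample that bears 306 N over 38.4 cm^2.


Formula: Compressive Strength = Force / Area
Strength = 306 N / 38.4 cm^2 = 7.9688 N/cm^2


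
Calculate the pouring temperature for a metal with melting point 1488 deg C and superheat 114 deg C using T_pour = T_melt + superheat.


Formula: T_pour = T_melt + Superheat
T_pour = 1488 + 114 = 1602 deg C

1602 deg C


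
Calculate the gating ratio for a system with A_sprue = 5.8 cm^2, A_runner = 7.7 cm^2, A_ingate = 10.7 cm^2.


Sprue:Runner:Ingate = 1 : 7.7/5.8 : 10.7/5.8 = 1:1.33:1.84


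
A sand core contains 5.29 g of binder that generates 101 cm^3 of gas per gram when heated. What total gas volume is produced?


Formula: V_gas = W_binder * gas_evolution_rate
V = 5.29 g * 101 cm^3/g = 534.2900 cm^3

Answer: 534.2900 cm^3


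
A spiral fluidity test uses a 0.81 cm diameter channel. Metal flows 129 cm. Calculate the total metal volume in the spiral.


Formula: V = pi * (d/2)^2 * L  (cylinder volume)
Radius = 0.81/2 = 0.405 cm
V = pi * 0.405^2 * 129 = 66.4737 cm^3

Answer: 66.4737 cm^3


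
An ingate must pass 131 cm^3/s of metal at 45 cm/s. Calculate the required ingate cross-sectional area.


Formula: A_ingate = Q / v  (continuity equation)
A = 131 cm^3/s / 45 cm/s = 2.9111 cm^2

Answer: 2.9111 cm^2


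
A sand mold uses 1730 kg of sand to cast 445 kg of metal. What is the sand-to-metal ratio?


Formula: Sand-to-Metal Ratio = W_sand / W_metal
Ratio = 1730 kg / 445 kg = 3.8876

3.8876


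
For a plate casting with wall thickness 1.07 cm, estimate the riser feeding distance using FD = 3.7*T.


Formula: FD = 3.7 * T  (riser feeding-distance rule)
FD = 3.7 * 1.07 cm = 3.9590 cm


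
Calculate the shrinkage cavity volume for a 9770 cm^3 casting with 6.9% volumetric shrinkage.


Formula: V_shrink = V_casting * shrinkage_pct / 100
V_shrink = 9770 cm^3 * 6.9 / 100 = 674.1300 cm^3

674.1300 cm^3


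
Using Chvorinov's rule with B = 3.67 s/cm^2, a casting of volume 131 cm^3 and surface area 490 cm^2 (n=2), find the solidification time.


Formula: t_s = B * (V/A)^n  (Chvorinov's rule, n=2)
Modulus M = V/A = 131/490 = 0.267347 cm
M^2 = 0.267347^2 = 0.071474 cm^2
t_s = 3.67 * 0.071474 = 0.2623 s


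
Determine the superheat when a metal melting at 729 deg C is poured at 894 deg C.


Formula: Superheat = T_pour - T_melt
Superheat = 894 - 729 = 165 deg C

165 deg C


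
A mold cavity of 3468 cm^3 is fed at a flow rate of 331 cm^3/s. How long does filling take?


Formula: t_fill = V_mold / Q_flow
t = 3468 cm^3 / 331 cm^3/s = 10.4773 s

Answer: 10.4773 s


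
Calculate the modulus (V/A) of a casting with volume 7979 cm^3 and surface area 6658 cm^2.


Formula: Casting Modulus M = V / A
M = 7979 cm^3 / 6658 cm^2 = 1.1984 cm

1.1984 cm


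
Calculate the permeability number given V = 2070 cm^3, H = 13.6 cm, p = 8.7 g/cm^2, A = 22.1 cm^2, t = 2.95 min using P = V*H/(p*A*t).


Formula: Permeability Number P = (V * H) / (p * A * t)
Numerator: V * H = 2070 * 13.6 = 28152.0
Denominator: p * A * t = 8.7 * 22.1 * 2.95 = 567.1965
P = 28152.0 / 567.1965 = 49.6336

Answer: 49.6336


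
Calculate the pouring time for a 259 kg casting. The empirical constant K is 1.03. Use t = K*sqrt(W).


Formula: t = K * sqrt(W)
sqrt(W) = sqrt(259) = 16.09348
t = 1.03 * 16.09348 = 16.5763 s

Answer: 16.5763 s


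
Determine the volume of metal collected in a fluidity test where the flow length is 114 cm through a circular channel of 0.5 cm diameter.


Formula: V = pi * (d/2)^2 * L  (cylinder volume)
Radius = 0.5/2 = 0.25 cm
V = pi * 0.25^2 * 114 = 22.3838 cm^3

Answer: 22.3838 cm^3


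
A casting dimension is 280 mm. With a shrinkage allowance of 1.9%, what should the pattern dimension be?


Formula: L_pattern = L_casting * (1 + shrinkage_rate/100)
Shrinkage factor = 1 + 1.9/100 = 1.019
L_pattern = 280 mm * 1.019 = 285.3200 mm

Answer: 285.3200 mm


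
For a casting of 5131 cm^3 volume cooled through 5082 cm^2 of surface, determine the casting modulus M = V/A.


Formula: Casting Modulus M = V / A
M = 5131 cm^3 / 5082 cm^2 = 1.0096 cm

1.0096 cm


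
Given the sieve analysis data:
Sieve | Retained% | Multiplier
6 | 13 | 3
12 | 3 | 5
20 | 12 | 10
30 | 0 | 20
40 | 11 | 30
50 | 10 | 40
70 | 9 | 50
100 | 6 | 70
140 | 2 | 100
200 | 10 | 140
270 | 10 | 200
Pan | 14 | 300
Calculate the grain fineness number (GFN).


Formula: GFN = sum(pct * multiplier) / sum(pct)
sum(pct * multiplier) = 9574
sum(pct) = 100
GFN = 9574 / 100 = 95.74


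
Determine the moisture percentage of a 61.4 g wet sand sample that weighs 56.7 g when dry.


Formula: MC = (W_wet - W_dry) / W_wet * 100
Water mass = 61.4 - 56.7 = 4.7 g
MC = 4.7 / 61.4 * 100 = 7.6547%

Final answer: 7.6547%


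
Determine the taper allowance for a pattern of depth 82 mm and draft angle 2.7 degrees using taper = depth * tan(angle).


Formula: taper = depth * tan(draft_angle)
tan(2.7 deg) = 0.0471588
taper = 82 mm * 0.0471588 = 3.8670 mm

3.8670 mm


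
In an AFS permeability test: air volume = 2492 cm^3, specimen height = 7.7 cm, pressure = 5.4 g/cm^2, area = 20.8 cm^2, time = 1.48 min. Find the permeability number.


Formula: Permeability Number P = (V * H) / (p * A * t)
Numerator: V * H = 2492 * 7.7 = 19188.4
Denominator: p * A * t = 5.4 * 20.8 * 1.48 = 166.2336
P = 19188.4 / 166.2336 = 115.4303

Answer: 115.4303


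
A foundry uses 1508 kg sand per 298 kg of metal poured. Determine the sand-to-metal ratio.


Formula: Sand-to-Metal Ratio = W_sand / W_metal
Ratio = 1508 kg / 298 kg = 5.0604

5.0604


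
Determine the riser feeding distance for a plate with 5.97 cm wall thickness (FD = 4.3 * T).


Formula: FD = 4.3 * T  (riser feeding-distance rule)
FD = 4.3 * 5.97 cm = 25.6710 cm

Final answer: 25.6710 cm


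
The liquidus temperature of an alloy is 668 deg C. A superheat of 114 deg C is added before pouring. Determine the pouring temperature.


Formula: T_pour = T_melt + Superheat
T_pour = 668 + 114 = 782 deg C

782 deg C


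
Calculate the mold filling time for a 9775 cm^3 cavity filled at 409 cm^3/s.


Formula: t_fill = V_mold / Q_flow
t = 9775 cm^3 / 409 cm^3/s = 23.8998 s


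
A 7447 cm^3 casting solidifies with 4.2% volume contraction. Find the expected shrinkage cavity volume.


Formula: V_shrink = V_casting * shrinkage_pct / 100
V_shrink = 7447 cm^3 * 4.2 / 100 = 312.7740 cm^3

Answer: 312.7740 cm^3


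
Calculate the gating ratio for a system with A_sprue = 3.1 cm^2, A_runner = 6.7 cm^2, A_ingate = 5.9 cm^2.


Sprue:Runner:Ingate = 1 : 6.7/3.1 : 5.9/3.1 = 1:2.16:1.90

1:2.16:1.90


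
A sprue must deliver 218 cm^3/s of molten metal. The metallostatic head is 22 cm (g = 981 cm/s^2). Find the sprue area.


Formula: v = sqrt(2*g*h), A = Q/v
Velocity: v = sqrt(2 * 981 * 22) = sqrt(43164) = 207.7595 cm/s
Sprue area: A = Q / v = 218 / 207.7595 = 1.0493 cm^2

1.0493 cm^2


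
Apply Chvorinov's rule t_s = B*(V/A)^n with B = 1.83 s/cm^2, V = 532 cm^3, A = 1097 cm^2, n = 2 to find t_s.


Formula: t_s = B * (V/A)^n  (Chvorinov's rule, n=2)
Modulus M = V/A = 532/1097 = 0.484959 cm
M^2 = 0.484959^2 = 0.235185 cm^2
t_s = 1.83 * 0.235185 = 0.4304 s


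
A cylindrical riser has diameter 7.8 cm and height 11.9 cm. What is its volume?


Formula: V = pi * (D/2)^2 * H  (cylinder volume)
Radius = D/2 = 7.8/2 = 3.9 cm
V = pi * 3.9^2 * 11.9 = 568.6251 cm^3

Answer: 568.6251 cm^3


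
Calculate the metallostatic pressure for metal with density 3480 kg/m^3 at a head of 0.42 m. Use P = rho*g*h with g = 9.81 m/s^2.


Formula: P = rho * g * h
rho * g = 3480 * 9.81 = 34138.8 N/m^3
P = 34138.8 * 0.42 = 14338.2960 Pa

Final answer: 14338.2960 Pa


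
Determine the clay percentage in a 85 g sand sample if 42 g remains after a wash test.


Formula: Clay% = (W_total - W_washed) / W_total * 100
Clay mass = 85 - 42 = 43 g
Clay% = 43 / 85 * 100 = 50.5882%

50.5882%


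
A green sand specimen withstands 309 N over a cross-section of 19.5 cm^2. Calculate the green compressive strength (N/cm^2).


Formula: Compressive Strength = Force / Area
Strength = 309 N / 19.5 cm^2 = 15.8462 N/cm^2

15.8462 N/cm^2


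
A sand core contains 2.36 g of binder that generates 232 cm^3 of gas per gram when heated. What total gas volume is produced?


Formula: V_gas = W_binder * gas_evolution_rate
V = 2.36 g * 232 cm^3/g = 547.5200 cm^3

Answer: 547.5200 cm^3


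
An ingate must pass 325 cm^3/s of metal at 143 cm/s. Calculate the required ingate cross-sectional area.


Formula: A_ingate = Q / v  (continuity equation)
A = 325 cm^3/s / 143 cm/s = 2.2727 cm^2

2.2727 cm^2


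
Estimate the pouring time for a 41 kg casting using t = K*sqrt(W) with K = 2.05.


Formula: t = K * sqrt(W)
sqrt(W) = sqrt(41) = 6.40312
t = 2.05 * 6.40312 = 13.1264 s


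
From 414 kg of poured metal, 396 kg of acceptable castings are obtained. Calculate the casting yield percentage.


Formula: Casting Yield = (W_good / W_total) * 100
Yield = (396 kg / 414 kg) * 100 = 95.6522%

Answer: 95.6522%


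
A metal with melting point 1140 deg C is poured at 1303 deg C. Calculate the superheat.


Formula: Superheat = T_pour - T_melt
Superheat = 1303 - 1140 = 163 deg C

163 deg C


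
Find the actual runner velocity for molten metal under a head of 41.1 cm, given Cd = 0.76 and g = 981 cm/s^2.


Formula: v = Cd * sqrt(2 * g * h)  (Torricelli with discharge coefficient)
2*g*h = 2 * 981 * 41.1 = 80638.2 cm^2/s^2
sqrt(80638.2) = 283.96866 cm/s
v = 0.76 * 283.96866 = 215.8162 cm/s

215.8162 cm/s


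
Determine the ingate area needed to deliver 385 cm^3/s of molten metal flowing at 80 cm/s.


Formula: A_ingate = Q / v  (continuity equation)
A = 385 cm^3/s / 80 cm/s = 4.8125 cm^2

4.8125 cm^2


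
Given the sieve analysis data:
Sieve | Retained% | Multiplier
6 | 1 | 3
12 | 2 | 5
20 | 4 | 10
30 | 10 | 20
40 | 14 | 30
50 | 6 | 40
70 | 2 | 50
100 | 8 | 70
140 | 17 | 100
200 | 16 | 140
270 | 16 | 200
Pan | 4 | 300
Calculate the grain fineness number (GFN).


Formula: GFN = sum(pct * multiplier) / sum(pct)
sum(pct * multiplier) = 9913
sum(pct) = 100
GFN = 9913 / 100 = 99.13

99.13


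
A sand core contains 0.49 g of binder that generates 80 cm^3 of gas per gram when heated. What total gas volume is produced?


Formula: V_gas = W_binder * gas_evolution_rate
V = 0.49 g * 80 cm^3/g = 39.2000 cm^3


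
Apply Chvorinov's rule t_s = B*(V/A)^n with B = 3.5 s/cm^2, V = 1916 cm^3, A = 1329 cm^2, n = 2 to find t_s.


Formula: t_s = B * (V/A)^n  (Chvorinov's rule, n=2)
Modulus M = V/A = 1916/1329 = 1.441685 cm
M^2 = 1.441685^2 = 2.078456 cm^2
t_s = 3.5 * 2.078456 = 7.2746 s

Answer: 7.2746 s


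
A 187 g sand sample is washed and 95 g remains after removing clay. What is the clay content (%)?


Formula: Clay% = (W_total - W_washed) / W_total * 100
Clay mass = 187 - 95 = 92 g
Clay% = 92 / 187 * 100 = 49.1979%

Answer: 49.1979%


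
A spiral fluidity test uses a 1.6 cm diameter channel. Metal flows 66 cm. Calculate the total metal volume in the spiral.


Formula: V = pi * (d/2)^2 * L  (cylinder volume)
Radius = 1.6/2 = 0.8 cm
V = pi * 0.8^2 * 66 = 132.7009 cm^3


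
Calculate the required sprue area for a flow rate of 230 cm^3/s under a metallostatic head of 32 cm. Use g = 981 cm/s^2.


Formula: v = sqrt(2*g*h), A = Q/v
Velocity: v = sqrt(2 * 981 * 32) = sqrt(62784) = 250.5674 cm/s
Sprue area: A = Q / v = 230 / 250.5674 = 0.9179 cm^2

Answer: 0.9179 cm^2


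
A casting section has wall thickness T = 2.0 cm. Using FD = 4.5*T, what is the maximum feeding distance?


Formula: FD = 4.5 * T  (riser feeding-distance rule)
FD = 4.5 * 2.0 cm = 9.0000 cm

9.0000 cm


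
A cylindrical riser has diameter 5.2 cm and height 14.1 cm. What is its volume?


Formula: V = pi * (D/2)^2 * H  (cylinder volume)
Radius = D/2 = 5.2/2 = 2.6 cm
V = pi * 2.6^2 * 14.1 = 299.4440 cm^3

Answer: 299.4440 cm^3


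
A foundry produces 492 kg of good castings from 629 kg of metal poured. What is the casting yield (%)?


Formula: Casting Yield = (W_good / W_total) * 100
Yield = (492 kg / 629 kg) * 100 = 78.2194%

Final answer: 78.2194%


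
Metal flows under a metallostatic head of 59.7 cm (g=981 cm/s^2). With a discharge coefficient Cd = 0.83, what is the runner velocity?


Formula: v = Cd * sqrt(2 * g * h)  (Torricelli with discharge coefficient)
2*g*h = 2 * 981 * 59.7 = 117131.4 cm^2/s^2
sqrt(117131.4) = 342.24465 cm/s
v = 0.83 * 342.24465 = 284.0631 cm/s

Final answer: 284.0631 cm/s


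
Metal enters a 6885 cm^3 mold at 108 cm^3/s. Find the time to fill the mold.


Formula: t_fill = V_mold / Q_flow
t = 6885 cm^3 / 108 cm^3/s = 63.7500 s

63.7500 s


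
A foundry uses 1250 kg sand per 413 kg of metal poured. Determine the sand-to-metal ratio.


Formula: Sand-to-Metal Ratio = W_sand / W_metal
Ratio = 1250 kg / 413 kg = 3.0266


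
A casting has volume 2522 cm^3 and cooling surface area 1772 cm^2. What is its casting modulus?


Formula: Casting Modulus M = V / A
M = 2522 cm^3 / 1772 cm^2 = 1.4233 cm

Final answer: 1.4233 cm


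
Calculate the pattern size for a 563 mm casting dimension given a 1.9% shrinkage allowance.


Formula: L_pattern = L_casting * (1 + shrinkage_rate/100)
Shrinkage factor = 1 + 1.9/100 = 1.019
L_pattern = 563 mm * 1.019 = 573.6970 mm

573.6970 mm


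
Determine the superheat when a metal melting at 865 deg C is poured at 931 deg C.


Formula: Superheat = T_pour - T_melt
Superheat = 931 - 865 = 66 deg C

Final answer: 66 deg C


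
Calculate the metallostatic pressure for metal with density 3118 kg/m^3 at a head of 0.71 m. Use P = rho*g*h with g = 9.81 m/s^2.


Formula: P = rho * g * h
rho * g = 3118 * 9.81 = 30587.58 N/m^3
P = 30587.58 * 0.71 = 21717.1818 Pa

21717.1818 Pa


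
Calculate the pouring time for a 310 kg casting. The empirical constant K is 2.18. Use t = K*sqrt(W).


Formula: t = K * sqrt(W)
sqrt(W) = sqrt(310) = 17.60682
t = 2.18 * 17.60682 = 38.3829 s

Final answer: 38.3829 s


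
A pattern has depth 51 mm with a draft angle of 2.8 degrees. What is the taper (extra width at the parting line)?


Formula: taper = depth * tan(draft_angle)
tan(2.8 deg) = 0.0489082
taper = 51 mm * 0.0489082 = 2.4943 mm


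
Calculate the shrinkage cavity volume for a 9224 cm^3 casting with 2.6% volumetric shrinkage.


Formula: V_shrink = V_casting * shrinkage_pct / 100
V_shrink = 9224 cm^3 * 2.6 / 100 = 239.8240 cm^3

Answer: 239.8240 cm^3


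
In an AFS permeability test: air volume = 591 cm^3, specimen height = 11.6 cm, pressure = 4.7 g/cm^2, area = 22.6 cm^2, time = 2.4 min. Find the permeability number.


Formula: Permeability Number P = (V * H) / (p * A * t)
Numerator: V * H = 591 * 11.6 = 6855.6
Denominator: p * A * t = 4.7 * 22.6 * 2.4 = 254.928
P = 6855.6 / 254.928 = 26.8923

Final answer: 26.8923


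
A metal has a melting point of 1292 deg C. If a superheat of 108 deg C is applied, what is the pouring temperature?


Formula: T_pour = T_melt + Superheat
T_pour = 1292 + 108 = 1400 deg C


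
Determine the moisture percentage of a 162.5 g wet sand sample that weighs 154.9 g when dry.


Formula: MC = (W_wet - W_dry) / W_wet * 100
Water mass = 162.5 - 154.9 = 7.6 g
MC = 7.6 / 162.5 * 100 = 4.6769%

Final answer: 4.6769%


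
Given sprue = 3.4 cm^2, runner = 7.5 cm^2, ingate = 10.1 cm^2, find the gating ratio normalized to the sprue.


Sprue:Runner:Ingate = 1 : 7.5/3.4 : 10.1/3.4 = 1:2.21:2.97

1:2.21:2.97


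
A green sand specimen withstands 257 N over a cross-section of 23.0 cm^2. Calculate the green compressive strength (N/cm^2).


Formula: Compressive Strength = Force / Area
Strength = 257 N / 23.0 cm^2 = 11.1739 N/cm^2

11.1739 N/cm^2


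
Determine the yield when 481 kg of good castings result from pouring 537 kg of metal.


Formula: Casting Yield = (W_good / W_total) * 100
Yield = (481 kg / 537 kg) * 100 = 89.5717%

Final answer: 89.5717%


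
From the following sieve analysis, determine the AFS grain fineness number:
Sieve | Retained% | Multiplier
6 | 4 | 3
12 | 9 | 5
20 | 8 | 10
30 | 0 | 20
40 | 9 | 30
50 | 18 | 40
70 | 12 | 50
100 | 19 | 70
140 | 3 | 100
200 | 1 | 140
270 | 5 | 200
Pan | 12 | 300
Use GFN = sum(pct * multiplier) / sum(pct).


Formula: GFN = sum(pct * multiplier) / sum(pct)
sum(pct * multiplier) = 8097
sum(pct) = 100
GFN = 8097 / 100 = 80.97

80.97


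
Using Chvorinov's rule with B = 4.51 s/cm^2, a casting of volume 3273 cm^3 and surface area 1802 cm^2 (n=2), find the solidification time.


Formula: t_s = B * (V/A)^n  (Chvorinov's rule, n=2)
Modulus M = V/A = 3273/1802 = 1.816315 cm
M^2 = 1.816315^2 = 3.299000 cm^2
t_s = 4.51 * 3.299000 = 14.8785 s

Answer: 14.8785 s


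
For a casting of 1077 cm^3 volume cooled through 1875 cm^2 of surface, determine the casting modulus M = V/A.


Formula: Casting Modulus M = V / A
M = 1077 cm^3 / 1875 cm^2 = 0.5744 cm


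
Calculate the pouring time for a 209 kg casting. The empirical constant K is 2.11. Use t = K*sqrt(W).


Formula: t = K * sqrt(W)
sqrt(W) = sqrt(209) = 14.45683
t = 2.11 * 14.45683 = 30.5039 s

30.5039 s


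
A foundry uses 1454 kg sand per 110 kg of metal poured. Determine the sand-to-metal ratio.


Formula: Sand-to-Metal Ratio = W_sand / W_metal
Ratio = 1454 kg / 110 kg = 13.2182


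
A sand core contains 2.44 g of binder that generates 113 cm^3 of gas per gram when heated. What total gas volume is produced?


Formula: V_gas = W_binder * gas_evolution_rate
V = 2.44 g * 113 cm^3/g = 275.7200 cm^3

Answer: 275.7200 cm^3


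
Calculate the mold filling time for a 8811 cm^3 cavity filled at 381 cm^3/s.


Formula: t_fill = V_mold / Q_flow
t = 8811 cm^3 / 381 cm^3/s = 23.1260 s

Answer: 23.1260 s


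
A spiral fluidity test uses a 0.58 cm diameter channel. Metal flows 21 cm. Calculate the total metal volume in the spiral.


Formula: V = pi * (d/2)^2 * L  (cylinder volume)
Radius = 0.58/2 = 0.29 cm
V = pi * 0.29^2 * 21 = 5.5484 cm^3


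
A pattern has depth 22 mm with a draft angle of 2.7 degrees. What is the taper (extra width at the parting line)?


Formula: taper = depth * tan(draft_angle)
tan(2.7 deg) = 0.0471588
taper = 22 mm * 0.0471588 = 1.0375 mm


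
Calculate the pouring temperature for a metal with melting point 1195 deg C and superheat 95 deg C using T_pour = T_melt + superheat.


Formula: T_pour = T_melt + Superheat
T_pour = 1195 + 95 = 1290 deg C

Answer: 1290 deg C


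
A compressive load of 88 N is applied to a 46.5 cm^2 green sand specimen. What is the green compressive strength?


Formula: Compressive Strength = Force / Area
Strength = 88 N / 46.5 cm^2 = 1.8925 N/cm^2

Answer: 1.8925 N/cm^2


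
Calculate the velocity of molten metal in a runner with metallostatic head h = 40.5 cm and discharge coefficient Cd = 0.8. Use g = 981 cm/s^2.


Formula: v = Cd * sqrt(2 * g * h)  (Torricelli with discharge coefficient)
2*g*h = 2 * 981 * 40.5 = 79461.0 cm^2/s^2
sqrt(79461.0) = 281.88828 cm/s
v = 0.8 * 281.88828 = 225.5106 cm/s

Final answer: 225.5106 cm/s


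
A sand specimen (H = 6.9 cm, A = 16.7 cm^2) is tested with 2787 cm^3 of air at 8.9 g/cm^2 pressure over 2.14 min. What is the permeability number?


Formula: Permeability Number P = (V * H) / (p * A * t)
Numerator: V * H = 2787 * 6.9 = 19230.3
Denominator: p * A * t = 8.9 * 16.7 * 2.14 = 318.0682
P = 19230.3 / 318.0682 = 60.4597

Final answer: 60.4597


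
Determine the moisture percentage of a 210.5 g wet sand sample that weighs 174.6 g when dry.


Formula: MC = (W_wet - W_dry) / W_wet * 100
Water mass = 210.5 - 174.6 = 35.9 g
MC = 35.9 / 210.5 * 100 = 17.0546%


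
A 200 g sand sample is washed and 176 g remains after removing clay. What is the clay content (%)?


Formula: Clay% = (W_total - W_washed) / W_total * 100
Clay mass = 200 - 176 = 24 g
Clay% = 24 / 200 * 100 = 12.0000%

Answer: 12.0000%


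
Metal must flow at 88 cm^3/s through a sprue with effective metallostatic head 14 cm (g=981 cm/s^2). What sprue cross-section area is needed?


Formula: v = sqrt(2*g*h), A = Q/v
Velocity: v = sqrt(2 * 981 * 14) = sqrt(27468) = 165.7347 cm/s
Sprue area: A = Q / v = 88 / 165.7347 = 0.5310 cm^2

0.5310 cm^2


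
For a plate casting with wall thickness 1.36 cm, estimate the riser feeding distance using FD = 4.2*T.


Formula: FD = 4.2 * T  (riser feeding-distance rule)
FD = 4.2 * 1.36 cm = 5.7120 cm


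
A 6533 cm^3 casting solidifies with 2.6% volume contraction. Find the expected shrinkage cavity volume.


Formula: V_shrink = V_casting * shrinkage_pct / 100
V_shrink = 6533 cm^3 * 2.6 / 100 = 169.8580 cm^3


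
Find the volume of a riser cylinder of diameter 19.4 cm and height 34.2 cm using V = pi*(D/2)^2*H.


Formula: V = pi * (D/2)^2 * H  (cylinder volume)
Radius = D/2 = 19.4/2 = 9.7 cm
V = pi * 9.7^2 * 34.2 = 10109.2619 cm^3

Answer: 10109.2619 cm^3


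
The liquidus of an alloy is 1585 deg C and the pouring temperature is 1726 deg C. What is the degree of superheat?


Formula: Superheat = T_pour - T_melt
Superheat = 1726 - 1585 = 141 deg C

Answer: 141 deg C


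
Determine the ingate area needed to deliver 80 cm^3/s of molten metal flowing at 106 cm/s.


Formula: A_ingate = Q / v  (continuity equation)
A = 80 cm^3/s / 106 cm/s = 0.7547 cm^2

Final answer: 0.7547 cm^2


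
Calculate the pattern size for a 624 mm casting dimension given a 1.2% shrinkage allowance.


Formula: L_pattern = L_casting * (1 + shrinkage_rate/100)
Shrinkage factor = 1 + 1.2/100 = 1.012
L_pattern = 624 mm * 1.012 = 631.4880 mm

631.4880 mm


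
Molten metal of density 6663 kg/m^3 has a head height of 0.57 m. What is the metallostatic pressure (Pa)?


Formula: P = rho * g * h
rho * g = 6663 * 9.81 = 65364.03 N/m^3
P = 65364.03 * 0.57 = 37257.4971 Pa

Final answer: 37257.4971 Pa


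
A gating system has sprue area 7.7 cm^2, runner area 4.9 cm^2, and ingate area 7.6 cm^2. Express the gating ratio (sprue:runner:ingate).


Sprue:Runner:Ingate = 1 : 4.9/7.7 : 7.6/7.7 = 1:0.64:0.99

Final answer: 1:0.64:0.99


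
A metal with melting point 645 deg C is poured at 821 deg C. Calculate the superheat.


Formula: Superheat = T_pour - T_melt
Superheat = 821 - 645 = 176 deg C

Final answer: 176 deg C


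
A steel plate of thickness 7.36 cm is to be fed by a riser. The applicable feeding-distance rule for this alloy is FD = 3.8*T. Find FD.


Formula: FD = 3.8 * T  (riser feeding-distance rule)
FD = 3.8 * 7.36 cm = 27.9680 cm

Final answer: 27.9680 cm


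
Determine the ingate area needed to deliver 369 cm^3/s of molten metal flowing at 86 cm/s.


Formula: A_ingate = Q / v  (continuity equation)
A = 369 cm^3/s / 86 cm/s = 4.2907 cm^2


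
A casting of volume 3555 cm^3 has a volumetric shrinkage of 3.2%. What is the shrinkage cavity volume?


Formula: V_shrink = V_casting * shrinkage_pct / 100
V_shrink = 3555 cm^3 * 3.2 / 100 = 113.7600 cm^3


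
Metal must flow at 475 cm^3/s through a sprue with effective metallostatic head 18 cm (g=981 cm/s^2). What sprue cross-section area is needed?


Formula: v = sqrt(2*g*h), A = Q/v
Velocity: v = sqrt(2 * 981 * 18) = sqrt(35316) = 187.9255 cm/s
Sprue area: A = Q / v = 475 / 187.9255 = 2.5276 cm^2


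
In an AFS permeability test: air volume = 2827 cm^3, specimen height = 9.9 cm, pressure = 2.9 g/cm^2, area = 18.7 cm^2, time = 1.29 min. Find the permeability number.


Formula: Permeability Number P = (V * H) / (p * A * t)
Numerator: V * H = 2827 * 9.9 = 27987.3
Denominator: p * A * t = 2.9 * 18.7 * 1.29 = 69.9567
P = 27987.3 / 69.9567 = 400.0660


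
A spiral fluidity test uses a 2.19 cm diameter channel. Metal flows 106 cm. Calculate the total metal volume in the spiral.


Formula: V = pi * (d/2)^2 * L  (cylinder volume)
Radius = 2.19/2 = 1.095 cm
V = pi * 1.095^2 * 106 = 399.2859 cm^3

Final answer: 399.2859 cm^3


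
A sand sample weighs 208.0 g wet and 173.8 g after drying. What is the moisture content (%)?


Formula: MC = (W_wet - W_dry) / W_wet * 100
Water mass = 208.0 - 173.8 = 34.2 g
MC = 34.2 / 208.0 * 100 = 16.4423%


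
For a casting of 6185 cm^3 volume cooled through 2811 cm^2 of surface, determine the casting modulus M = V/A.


Formula: Casting Modulus M = V / A
M = 6185 cm^3 / 2811 cm^2 = 2.2003 cm

2.2003 cm


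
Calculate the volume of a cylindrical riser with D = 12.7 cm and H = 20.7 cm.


Formula: V = pi * (D/2)^2 * H  (cylinder volume)
Radius = D/2 = 12.7/2 = 6.35 cm
V = pi * 6.35^2 * 20.7 = 2622.2112 cm^3

Answer: 2622.2112 cm^3


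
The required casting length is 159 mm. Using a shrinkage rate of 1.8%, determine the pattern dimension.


Formula: L_pattern = L_casting * (1 + shrinkage_rate/100)
Shrinkage factor = 1 + 1.8/100 = 1.018
L_pattern = 159 mm * 1.018 = 161.8620 mm

161.8620 mm


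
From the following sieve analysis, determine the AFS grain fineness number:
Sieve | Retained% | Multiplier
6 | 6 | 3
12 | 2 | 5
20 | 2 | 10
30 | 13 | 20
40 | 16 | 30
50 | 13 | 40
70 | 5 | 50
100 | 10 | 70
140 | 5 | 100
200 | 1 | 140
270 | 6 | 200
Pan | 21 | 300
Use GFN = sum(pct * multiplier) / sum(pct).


Formula: GFN = sum(pct * multiplier) / sum(pct)
sum(pct * multiplier) = 10398
sum(pct) = 100
GFN = 10398 / 100 = 103.98


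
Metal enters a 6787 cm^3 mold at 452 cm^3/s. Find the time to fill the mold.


Formula: t_fill = V_mold / Q_flow
t = 6787 cm^3 / 452 cm^3/s = 15.0155 s

Final answer: 15.0155 s


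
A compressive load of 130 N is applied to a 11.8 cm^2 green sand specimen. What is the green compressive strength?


Formula: Compressive Strength = Force / Area
Strength = 130 N / 11.8 cm^2 = 11.0169 N/cm^2

Answer: 11.0169 N/cm^2


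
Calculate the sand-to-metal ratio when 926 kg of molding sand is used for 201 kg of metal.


Formula: Sand-to-Metal Ratio = W_sand / W_metal
Ratio = 926 kg / 201 kg = 4.6070

Final answer: 4.6070
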